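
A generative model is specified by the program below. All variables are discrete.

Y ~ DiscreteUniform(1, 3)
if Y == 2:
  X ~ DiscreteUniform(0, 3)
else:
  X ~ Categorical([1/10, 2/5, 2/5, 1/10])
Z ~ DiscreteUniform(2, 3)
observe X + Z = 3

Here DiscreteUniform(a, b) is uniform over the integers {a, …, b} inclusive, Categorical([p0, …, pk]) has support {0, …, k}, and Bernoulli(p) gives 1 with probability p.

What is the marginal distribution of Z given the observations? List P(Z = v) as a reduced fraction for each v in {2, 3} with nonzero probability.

Enumerate traces; 6 have nonzero weight after conditioning:
  (Y=1, X=0, Z=3) weight 1/60
  (Y=1, X=1, Z=2) weight 1/15
  (Y=2, X=0, Z=3) weight 1/24
  (Y=2, X=1, Z=2) weight 1/24
  (Y=3, X=0, Z=3) weight 1/60
  (Y=3, X=1, Z=2) weight 1/15
Group by Z:
  weight(Z=2) = 7/40
  weight(Z=3) = 3/40
Total weight = 7/40 + 3/40 = 1/4
P(Z=2 | obs) = 7/40 / 1/4 = 7/10
P(Z=3 | obs) = 3/40 / 1/4 = 3/10

P(Z=2) = 7/10, P(Z=3) = 3/10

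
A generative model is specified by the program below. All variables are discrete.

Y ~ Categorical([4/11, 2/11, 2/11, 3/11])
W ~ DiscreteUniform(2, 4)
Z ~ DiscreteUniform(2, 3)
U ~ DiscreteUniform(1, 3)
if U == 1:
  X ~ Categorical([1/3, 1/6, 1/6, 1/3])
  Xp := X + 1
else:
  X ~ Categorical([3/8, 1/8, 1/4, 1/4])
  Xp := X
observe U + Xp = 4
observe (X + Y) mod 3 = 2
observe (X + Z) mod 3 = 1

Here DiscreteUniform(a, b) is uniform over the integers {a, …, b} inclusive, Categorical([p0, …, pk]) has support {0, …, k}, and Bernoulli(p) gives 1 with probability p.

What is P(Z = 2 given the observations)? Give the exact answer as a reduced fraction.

P(Z = 2 | obs) = 35/38

Enumerate traces; 15 have nonzero weight after conditioning:
  (Y=0, W=2, Z=2, U=1, X=2) weight 1/297
  (Y=0, W=2, Z=2, U=2, X=2) weight 1/198
  (Y=0, W=3, Z=2, U=1, X=2) weight 1/297
  (Y=0, W=3, Z=2, U=2, X=2) weight 1/198
  (Y=0, W=4, Z=2, U=1, X=2) weight 1/297
  (Y=0, W=4, Z=2, U=2, X=2) weight 1/198
  (Y=1, W=2, Z=3, U=3, X=1) weight 1/792
  (Y=1, W=3, Z=3, U=3, X=1) weight 1/792
  … 7 more
Group by Z:
  weight(Z=2) = 35/792
  weight(Z=3) = 1/264
Total weight = 35/792 + 1/264 = 19/396
P(Z=2 | obs) = 35/792 / 19/396 = 35/38
P(Z=3 | obs) = 1/264 / 19/396 = 3/38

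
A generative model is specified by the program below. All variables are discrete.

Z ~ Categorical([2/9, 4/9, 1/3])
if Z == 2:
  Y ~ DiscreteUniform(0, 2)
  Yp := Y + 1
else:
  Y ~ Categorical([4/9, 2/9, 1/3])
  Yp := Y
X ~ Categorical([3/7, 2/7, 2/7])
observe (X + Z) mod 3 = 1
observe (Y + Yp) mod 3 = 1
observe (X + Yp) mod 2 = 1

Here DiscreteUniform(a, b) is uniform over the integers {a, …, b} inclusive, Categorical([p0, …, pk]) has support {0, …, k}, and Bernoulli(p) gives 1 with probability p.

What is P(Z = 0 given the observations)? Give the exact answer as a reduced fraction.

P(Z = 0 | obs) = 2/5

Enumerate traces; 2 have nonzero weight after conditioning:
  (Z=0, Y=2, X=1) weight 4/189
  (Z=2, Y=0, X=2) weight 2/63
Group by Z:
  weight(Z=0) = 4/189
  weight(Z=2) = 2/63
Total weight = 4/189 + 2/63 = 10/189
P(Z=0 | obs) = 4/189 / 10/189 = 2/5
P(Z=2 | obs) = 2/63 / 10/189 = 3/5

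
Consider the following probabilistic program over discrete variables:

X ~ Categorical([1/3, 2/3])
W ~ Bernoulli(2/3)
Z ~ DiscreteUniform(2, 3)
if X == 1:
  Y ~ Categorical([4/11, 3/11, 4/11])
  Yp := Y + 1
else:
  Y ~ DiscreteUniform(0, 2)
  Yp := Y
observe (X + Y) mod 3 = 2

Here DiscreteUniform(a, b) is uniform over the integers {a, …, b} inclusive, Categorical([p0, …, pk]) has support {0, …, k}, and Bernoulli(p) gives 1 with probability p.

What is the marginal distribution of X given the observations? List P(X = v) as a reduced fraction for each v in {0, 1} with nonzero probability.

P(X=0) = 11/29, P(X=1) = 18/29

Enumerate traces; 8 have nonzero weight after conditioning:
  (X=0, W=0, Z=2, Y=2) weight 1/54
  (X=0, W=0, Z=3, Y=2) weight 1/54
  (X=0, W=1, Z=2, Y=2) weight 1/27
  (X=0, W=1, Z=3, Y=2) weight 1/27
  (X=1, W=0, Z=2, Y=1) weight 1/33
  (X=1, W=0, Z=3, Y=1) weight 1/33
  (X=1, W=1, Z=2, Y=1) weight 2/33
  (X=1, W=1, Z=3, Y=1) weight 2/33
Group by X:
  weight(X=0) = 1/9
  weight(X=1) = 2/11
Total weight = 1/9 + 2/11 = 29/99
P(X=0 | obs) = 1/9 / 29/99 = 11/29
P(X=1 | obs) = 2/11 / 29/99 = 18/29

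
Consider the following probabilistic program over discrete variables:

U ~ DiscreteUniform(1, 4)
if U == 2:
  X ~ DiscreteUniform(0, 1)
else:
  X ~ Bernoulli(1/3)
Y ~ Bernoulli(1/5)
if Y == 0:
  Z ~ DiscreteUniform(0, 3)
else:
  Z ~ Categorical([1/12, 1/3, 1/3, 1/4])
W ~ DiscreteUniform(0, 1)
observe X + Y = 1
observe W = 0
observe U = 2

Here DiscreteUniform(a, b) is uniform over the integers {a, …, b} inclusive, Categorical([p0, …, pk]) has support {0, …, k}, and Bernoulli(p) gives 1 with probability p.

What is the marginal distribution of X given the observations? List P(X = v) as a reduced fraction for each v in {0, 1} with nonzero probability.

Enumerate traces; 8 have nonzero weight after conditioning:
  (U=2, X=0, Y=1, Z=0, W=0) weight 1/960
  (U=2, X=0, Y=1, Z=1, W=0) weight 1/240
  (U=2, X=0, Y=1, Z=2, W=0) weight 1/240
  (U=2, X=0, Y=1, Z=3, W=0) weight 1/320
  (U=2, X=1, Y=0, Z=0, W=0) weight 1/80
  (U=2, X=1, Y=0, Z=1, W=0) weight 1/80
  (U=2, X=1, Y=0, Z=2, W=0) weight 1/80
  (U=2, X=1, Y=0, Z=3, W=0) weight 1/80
Group by X:
  weight(X=0) = 1/80
  weight(X=1) = 1/20
Total weight = 1/80 + 1/20 = 1/16
P(X=0 | obs) = 1/80 / 1/16 = 1/5
P(X=1 | obs) = 1/20 / 1/16 = 4/5

P(X=0) = 1/5, P(X=1) = 4/5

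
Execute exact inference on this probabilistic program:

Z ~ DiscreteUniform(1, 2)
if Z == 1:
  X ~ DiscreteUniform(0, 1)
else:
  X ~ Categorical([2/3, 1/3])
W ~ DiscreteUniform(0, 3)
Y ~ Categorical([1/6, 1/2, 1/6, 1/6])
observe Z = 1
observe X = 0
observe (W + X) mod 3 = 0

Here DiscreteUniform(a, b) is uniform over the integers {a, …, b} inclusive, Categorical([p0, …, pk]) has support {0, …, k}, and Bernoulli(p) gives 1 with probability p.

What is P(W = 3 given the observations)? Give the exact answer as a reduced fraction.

Enumerate traces; 8 have nonzero weight after conditioning:
  (Z=1, X=0, W=0, Y=0) weight 1/96
  (Z=1, X=0, W=0, Y=1) weight 1/32
  (Z=1, X=0, W=0, Y=2) weight 1/96
  (Z=1, X=0, W=0, Y=3) weight 1/96
  (Z=1, X=0, W=3, Y=0) weight 1/96
  (Z=1, X=0, W=3, Y=1) weight 1/32
  (Z=1, X=0, W=3, Y=2) weight 1/96
  (Z=1, X=0, W=3, Y=3) weight 1/96
Group by W:
  weight(W=0) = 1/16
  weight(W=3) = 1/16
Total weight = 1/16 + 1/16 = 1/8
P(W=0 | obs) = 1/16 / 1/8 = 1/2
P(W=3 | obs) = 1/16 / 1/8 = 1/2

P(W = 3 | obs) = 1/2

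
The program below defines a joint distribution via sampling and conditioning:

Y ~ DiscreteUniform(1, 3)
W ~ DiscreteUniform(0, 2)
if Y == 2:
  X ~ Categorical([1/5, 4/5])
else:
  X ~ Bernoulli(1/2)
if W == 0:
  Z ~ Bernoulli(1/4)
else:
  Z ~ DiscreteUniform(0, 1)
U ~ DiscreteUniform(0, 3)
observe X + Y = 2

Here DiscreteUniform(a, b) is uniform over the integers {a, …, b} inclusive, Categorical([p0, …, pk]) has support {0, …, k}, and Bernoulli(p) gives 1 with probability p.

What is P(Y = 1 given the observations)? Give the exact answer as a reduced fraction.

P(Y = 1 | obs) = 5/7

Enumerate traces; 48 have nonzero weight after conditioning:
  (Y=1, W=0, X=1, Z=0, U=0) weight 1/96
  (Y=1, W=0, X=1, Z=0, U=1) weight 1/96
  (Y=1, W=0, X=1, Z=0, U=2) weight 1/96
  (Y=1, W=0, X=1, Z=0, U=3) weight 1/96
  (Y=1, W=0, X=1, Z=1, U=0) weight 1/288
  (Y=1, W=0, X=1, Z=1, U=1) weight 1/288
  (Y=1, W=0, X=1, Z=1, U=2) weight 1/288
  (Y=1, W=0, X=1, Z=1, U=3) weight 1/288
  (Y=2, W=0, X=0, Z=0, U=0) weight 1/240
  … 39 more
Group by Y:
  weight(Y=1) = 1/6
  weight(Y=2) = 1/15
Total weight = 1/6 + 1/15 = 7/30
P(Y=1 | obs) = 1/6 / 7/30 = 5/7
P(Y=2 | obs) = 1/15 / 7/30 = 2/7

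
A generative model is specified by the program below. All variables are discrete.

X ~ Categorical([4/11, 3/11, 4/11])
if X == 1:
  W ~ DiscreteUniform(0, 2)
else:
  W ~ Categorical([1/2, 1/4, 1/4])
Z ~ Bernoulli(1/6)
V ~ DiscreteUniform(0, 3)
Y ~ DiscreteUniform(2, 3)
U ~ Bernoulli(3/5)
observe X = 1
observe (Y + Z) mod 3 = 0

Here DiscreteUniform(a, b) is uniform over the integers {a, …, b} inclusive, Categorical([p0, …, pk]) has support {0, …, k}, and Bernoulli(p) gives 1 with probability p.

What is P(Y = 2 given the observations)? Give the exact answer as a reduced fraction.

P(Y = 2 | obs) = 1/6

Enumerate traces; 48 have nonzero weight after conditioning:
  (X=1, W=0, Z=0, V=0, Y=3, U=0) weight 1/264
  (X=1, W=0, Z=0, V=0, Y=3, U=1) weight 1/176
  (X=1, W=0, Z=0, V=1, Y=3, U=0) weight 1/264
  (X=1, W=0, Z=0, V=1, Y=3, U=1) weight 1/176
  (X=1, W=0, Z=0, V=2, Y=3, U=0) weight 1/264
  (X=1, W=0, Z=0, V=2, Y=3, U=1) weight 1/176
  (X=1, W=0, Z=0, V=3, Y=3, U=0) weight 1/264
  (X=1, W=0, Z=0, V=3, Y=3, U=1) weight 1/176
  (X=1, W=0, Z=1, V=0, Y=2, U=0) weight 1/1320
  … 39 more
Group by Y:
  weight(Y=2) = 1/44
  weight(Y=3) = 5/44
Total weight = 1/44 + 5/44 = 3/22
P(Y=2 | obs) = 1/44 / 3/22 = 1/6
P(Y=3 | obs) = 5/44 / 3/22 = 5/6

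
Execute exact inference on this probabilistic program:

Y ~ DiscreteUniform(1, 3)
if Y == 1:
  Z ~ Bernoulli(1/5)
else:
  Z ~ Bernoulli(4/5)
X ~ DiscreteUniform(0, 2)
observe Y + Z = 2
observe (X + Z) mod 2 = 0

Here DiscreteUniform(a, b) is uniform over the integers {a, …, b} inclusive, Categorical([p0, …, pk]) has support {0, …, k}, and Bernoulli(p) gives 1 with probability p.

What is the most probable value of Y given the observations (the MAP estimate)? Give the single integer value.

Enumerate traces; 3 have nonzero weight after conditioning:
  (Y=1, Z=1, X=1) weight 1/45
  (Y=2, Z=0, X=0) weight 1/45
  (Y=2, Z=0, X=2) weight 1/45
Group by Y:
  weight(Y=1) = 1/45
  weight(Y=2) = 2/45
Total weight = 1/45 + 2/45 = 1/15
P(Y=1 | obs) = 1/45 / 1/15 = 1/3
P(Y=2 | obs) = 2/45 / 1/15 = 2/3
argmax = 2

argmax_v P(Y = v | obs) = 2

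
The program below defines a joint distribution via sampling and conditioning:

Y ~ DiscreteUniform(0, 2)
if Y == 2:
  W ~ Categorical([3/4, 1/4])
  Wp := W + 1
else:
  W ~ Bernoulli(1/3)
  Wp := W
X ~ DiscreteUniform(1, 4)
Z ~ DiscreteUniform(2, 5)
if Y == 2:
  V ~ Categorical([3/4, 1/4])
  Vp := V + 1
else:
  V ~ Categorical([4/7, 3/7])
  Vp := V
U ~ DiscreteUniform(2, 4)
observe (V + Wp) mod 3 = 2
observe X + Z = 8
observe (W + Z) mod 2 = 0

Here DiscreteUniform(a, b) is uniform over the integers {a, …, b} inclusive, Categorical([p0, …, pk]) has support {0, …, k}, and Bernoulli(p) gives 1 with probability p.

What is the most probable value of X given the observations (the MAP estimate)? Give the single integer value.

argmax_v P(X = v | obs) = 3

Enumerate traces; 12 have nonzero weight after conditioning:
  (Y=0, W=1, X=3, Z=5, V=1, U=2) weight 1/1008
  (Y=0, W=1, X=3, Z=5, V=1, U=3) weight 1/1008
  (Y=0, W=1, X=3, Z=5, V=1, U=4) weight 1/1008
  (Y=1, W=1, X=3, Z=5, V=1, U=2) weight 1/1008
  (Y=1, W=1, X=3, Z=5, V=1, U=3) weight 1/1008
  (Y=1, W=1, X=3, Z=5, V=1, U=4) weight 1/1008
  (Y=2, W=0, X=4, Z=4, V=1, U=2) weight 1/768
  (Y=2, W=0, X=4, Z=4, V=1, U=3) weight 1/768
  … 4 more
Group by X:
  weight(X=3) = 53/5376
  weight(X=4) = 1/256
Total weight = 53/5376 + 1/256 = 37/2688
P(X=3 | obs) = 53/5376 / 37/2688 = 53/74
P(X=4 | obs) = 1/256 / 37/2688 = 21/74
argmax = 3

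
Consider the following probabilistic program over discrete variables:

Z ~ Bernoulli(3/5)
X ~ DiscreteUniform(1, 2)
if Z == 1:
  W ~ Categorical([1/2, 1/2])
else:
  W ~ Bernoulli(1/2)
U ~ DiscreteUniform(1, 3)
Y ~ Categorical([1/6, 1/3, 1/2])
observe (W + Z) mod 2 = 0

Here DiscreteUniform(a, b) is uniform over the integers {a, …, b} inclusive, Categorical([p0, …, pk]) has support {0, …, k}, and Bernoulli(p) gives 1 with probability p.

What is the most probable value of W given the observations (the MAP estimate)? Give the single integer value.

Enumerate traces; 36 have nonzero weight after conditioning:
  (Z=0, X=1, W=0, U=1, Y=0) weight 1/180
  (Z=0, X=1, W=0, U=1, Y=1) weight 1/90
  (Z=0, X=1, W=0, U=1, Y=2) weight 1/60
  (Z=0, X=1, W=0, U=2, Y=0) weight 1/180
  (Z=0, X=1, W=0, U=2, Y=1) weight 1/90
  (Z=0, X=1, W=0, U=2, Y=2) weight 1/60
  (Z=0, X=1, W=0, U=3, Y=0) weight 1/180
  (Z=0, X=1, W=0, U=3, Y=1) weight 1/90
  (Z=1, X=1, W=1, U=1, Y=0) weight 1/120
  … 27 more
Group by W:
  weight(W=0) = 1/5
  weight(W=1) = 3/10
Total weight = 1/5 + 3/10 = 1/2
P(W=0 | obs) = 1/5 / 1/2 = 2/5
P(W=1 | obs) = 3/10 / 1/2 = 3/5
argmax = 1

argmax_v P(W = v | obs) = 1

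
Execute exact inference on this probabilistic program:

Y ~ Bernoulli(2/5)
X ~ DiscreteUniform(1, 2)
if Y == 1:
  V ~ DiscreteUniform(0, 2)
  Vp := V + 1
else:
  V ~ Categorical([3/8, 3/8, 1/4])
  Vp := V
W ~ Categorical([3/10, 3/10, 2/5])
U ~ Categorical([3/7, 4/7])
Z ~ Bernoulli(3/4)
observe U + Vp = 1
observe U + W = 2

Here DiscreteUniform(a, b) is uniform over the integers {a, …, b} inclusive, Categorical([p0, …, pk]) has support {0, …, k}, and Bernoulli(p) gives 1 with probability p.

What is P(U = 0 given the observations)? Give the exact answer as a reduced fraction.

P(U = 0 | obs) = 43/70

Enumerate traces; 12 have nonzero weight after conditioning:
  (Y=0, X=1, V=0, W=1, U=1, Z=0) weight 27/5600
  (Y=0, X=1, V=0, W=1, U=1, Z=1) weight 81/5600
  (Y=0, X=1, V=1, W=2, U=0, Z=0) weight 27/5600
  (Y=0, X=1, V=1, W=2, U=0, Z=1) weight 81/5600
  (Y=0, X=2, V=0, W=1, U=1, Z=0) weight 27/5600
  (Y=0, X=2, V=0, W=1, U=1, Z=1) weight 81/5600
  (Y=0, X=2, V=1, W=2, U=0, Z=0) weight 27/5600
  (Y=0, X=2, V=1, W=2, U=0, Z=1) weight 81/5600
  … 4 more
Group by U:
  weight(U=0) = 43/700
  weight(U=1) = 27/700
Total weight = 43/700 + 27/700 = 1/10
P(U=0 | obs) = 43/700 / 1/10 = 43/70
P(U=1 | obs) = 27/700 / 1/10 = 27/70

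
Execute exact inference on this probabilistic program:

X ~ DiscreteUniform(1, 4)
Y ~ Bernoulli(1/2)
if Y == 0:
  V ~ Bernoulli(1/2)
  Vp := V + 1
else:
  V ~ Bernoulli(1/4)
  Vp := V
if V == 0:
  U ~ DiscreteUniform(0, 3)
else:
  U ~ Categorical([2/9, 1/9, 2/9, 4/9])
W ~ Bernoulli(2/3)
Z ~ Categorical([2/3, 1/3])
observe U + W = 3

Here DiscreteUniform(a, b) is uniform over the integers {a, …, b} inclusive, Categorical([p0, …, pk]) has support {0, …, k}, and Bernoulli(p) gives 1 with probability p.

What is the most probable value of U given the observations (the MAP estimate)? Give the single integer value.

Enumerate traces; 64 have nonzero weight after conditioning:
  (X=1, Y=0, V=0, U=2, W=1, Z=0) weight 1/144
  (X=1, Y=0, V=0, U=2, W=1, Z=1) weight 1/288
  (X=1, Y=0, V=0, U=3, W=0, Z=0) weight 1/288
  (X=1, Y=0, V=0, U=3, W=0, Z=1) weight 1/576
  (X=1, Y=0, V=1, U=2, W=1, Z=0) weight 1/162
  (X=1, Y=0, V=1, U=2, W=1, Z=1) weight 1/324
  (X=1, Y=0, V=1, U=3, W=0, Z=0) weight 1/162
  (X=1, Y=0, V=1, U=3, W=0, Z=1) weight 1/324
  … 56 more
Group by U:
  weight(U=2) = 23/144
  weight(U=3) = 31/288
Total weight = 23/144 + 31/288 = 77/288
P(U=2 | obs) = 23/144 / 77/288 = 46/77
P(U=3 | obs) = 31/288 / 77/288 = 31/77
argmax = 2

argmax_v P(U = v | obs) = 2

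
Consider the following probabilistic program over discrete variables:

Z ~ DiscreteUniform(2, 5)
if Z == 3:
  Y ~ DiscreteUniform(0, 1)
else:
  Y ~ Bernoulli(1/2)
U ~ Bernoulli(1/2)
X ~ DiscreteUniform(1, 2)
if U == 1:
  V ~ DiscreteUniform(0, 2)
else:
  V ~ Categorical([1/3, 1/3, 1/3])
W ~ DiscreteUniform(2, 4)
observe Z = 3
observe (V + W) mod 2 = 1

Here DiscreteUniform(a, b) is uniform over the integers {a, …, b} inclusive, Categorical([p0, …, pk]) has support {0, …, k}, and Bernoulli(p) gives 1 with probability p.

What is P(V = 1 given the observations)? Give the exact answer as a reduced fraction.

P(V = 1 | obs) = 1/2

Enumerate traces; 32 have nonzero weight after conditioning:
  (Z=3, Y=0, U=0, X=1, V=0, W=3) weight 1/288
  (Z=3, Y=0, U=0, X=1, V=1, W=2) weight 1/288
  (Z=3, Y=0, U=0, X=1, V=1, W=4) weight 1/288
  (Z=3, Y=0, U=0, X=1, V=2, W=3) weight 1/288
  (Z=3, Y=0, U=0, X=2, V=0, W=3) weight 1/288
  (Z=3, Y=0, U=0, X=2, V=1, W=2) weight 1/288
  (Z=3, Y=0, U=0, X=2, V=1, W=4) weight 1/288
  (Z=3, Y=0, U=0, X=2, V=2, W=3) weight 1/288
  … 24 more
Group by V:
  weight(V=0) = 1/36
  weight(V=1) = 1/18
  weight(V=2) = 1/36
Total weight = 1/36 + 1/18 + 1/36 = 1/9
P(V=0 | obs) = 1/36 / 1/9 = 1/4
P(V=1 | obs) = 1/18 / 1/9 = 1/2
P(V=2 | obs) = 1/36 / 1/9 = 1/4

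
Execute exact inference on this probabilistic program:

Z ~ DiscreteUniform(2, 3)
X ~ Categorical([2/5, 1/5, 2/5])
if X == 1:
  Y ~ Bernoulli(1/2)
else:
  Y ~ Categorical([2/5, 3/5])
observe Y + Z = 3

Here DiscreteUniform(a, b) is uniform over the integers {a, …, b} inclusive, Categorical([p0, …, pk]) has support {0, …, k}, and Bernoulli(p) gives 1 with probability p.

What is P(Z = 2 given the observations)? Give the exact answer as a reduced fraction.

P(Z = 2 | obs) = 29/50

Enumerate traces; 6 have nonzero weight after conditioning:
  (Z=2, X=0, Y=1) weight 3/25
  (Z=2, X=1, Y=1) weight 1/20
  (Z=2, X=2, Y=1) weight 3/25
  (Z=3, X=0, Y=0) weight 2/25
  (Z=3, X=1, Y=0) weight 1/20
  (Z=3, X=2, Y=0) weight 2/25
Group by Z:
  weight(Z=2) = 29/100
  weight(Z=3) = 21/100
Total weight = 29/100 + 21/100 = 1/2
P(Z=2 | obs) = 29/100 / 1/2 = 29/50
P(Z=3 | obs) = 21/100 / 1/2 = 21/50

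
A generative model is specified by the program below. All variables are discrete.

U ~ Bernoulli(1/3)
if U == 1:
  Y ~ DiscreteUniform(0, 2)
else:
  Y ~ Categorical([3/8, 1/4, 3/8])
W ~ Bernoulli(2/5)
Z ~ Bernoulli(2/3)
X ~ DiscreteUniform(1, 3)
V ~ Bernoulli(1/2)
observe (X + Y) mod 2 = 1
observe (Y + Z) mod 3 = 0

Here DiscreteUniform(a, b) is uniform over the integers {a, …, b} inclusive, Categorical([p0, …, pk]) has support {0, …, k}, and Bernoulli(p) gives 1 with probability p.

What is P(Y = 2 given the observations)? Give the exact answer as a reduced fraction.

Enumerate traces; 32 have nonzero weight after conditioning:
  (U=0, Y=0, W=0, Z=0, X=1, V=0) weight 1/120
  (U=0, Y=0, W=0, Z=0, X=1, V=1) weight 1/120
  (U=0, Y=0, W=0, Z=0, X=3, V=0) weight 1/120
  (U=0, Y=0, W=0, Z=0, X=3, V=1) weight 1/120
  (U=0, Y=0, W=1, Z=0, X=1, V=0) weight 1/180
  (U=0, Y=0, W=1, Z=0, X=1, V=1) weight 1/180
  (U=0, Y=0, W=1, Z=0, X=3, V=0) weight 1/180
  (U=0, Y=0, W=1, Z=0, X=3, V=1) weight 1/180
  (U=0, Y=2, W=0, Z=1, X=1, V=0) weight 1/60
  … 23 more
Group by Y:
  weight(Y=0) = 13/162
  weight(Y=2) = 13/81
Total weight = 13/162 + 13/81 = 13/54
P(Y=0 | obs) = 13/162 / 13/54 = 1/3
P(Y=2 | obs) = 13/81 / 13/54 = 2/3

P(Y = 2 | obs) = 2/3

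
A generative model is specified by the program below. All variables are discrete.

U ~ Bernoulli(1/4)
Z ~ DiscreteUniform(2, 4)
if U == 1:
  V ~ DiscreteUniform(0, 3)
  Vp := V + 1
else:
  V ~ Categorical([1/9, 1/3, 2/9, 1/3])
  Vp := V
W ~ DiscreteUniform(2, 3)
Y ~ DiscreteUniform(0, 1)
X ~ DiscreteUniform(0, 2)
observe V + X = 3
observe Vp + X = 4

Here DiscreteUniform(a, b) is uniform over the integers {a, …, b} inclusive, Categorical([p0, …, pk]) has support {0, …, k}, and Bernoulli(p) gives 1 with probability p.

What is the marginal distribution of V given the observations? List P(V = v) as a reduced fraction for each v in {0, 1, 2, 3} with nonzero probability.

Enumerate traces; 36 have nonzero weight after conditioning:
  (U=1, Z=2, V=1, W=2, Y=0, X=2) weight 1/576
  (U=1, Z=2, V=1, W=2, Y=1, X=2) weight 1/576
  (U=1, Z=2, V=1, W=3, Y=0, X=2) weight 1/576
  (U=1, Z=2, V=1, W=3, Y=1, X=2) weight 1/576
  (U=1, Z=2, V=2, W=2, Y=0, X=1) weight 1/576
  (U=1, Z=2, V=2, W=2, Y=1, X=1) weight 1/576
  (U=1, Z=2, V=2, W=3, Y=0, X=1) weight 1/576
  (U=1, Z=2, V=2, W=3, Y=1, X=1) weight 1/576
  (U=1, Z=2, V=3, W=2, Y=0, X=0) weight 1/576
  … 27 more
Group by V:
  weight(V=1) = 1/48
  weight(V=2) = 1/48
  weight(V=3) = 1/48
Total weight = 1/48 + 1/48 + 1/48 = 1/16
P(V=1 | obs) = 1/48 / 1/16 = 1/3
P(V=2 | obs) = 1/48 / 1/16 = 1/3
P(V=3 | obs) = 1/48 / 1/16 = 1/3

P(V=1) = 1/3, P(V=2) = 1/3, P(V=3) = 1/3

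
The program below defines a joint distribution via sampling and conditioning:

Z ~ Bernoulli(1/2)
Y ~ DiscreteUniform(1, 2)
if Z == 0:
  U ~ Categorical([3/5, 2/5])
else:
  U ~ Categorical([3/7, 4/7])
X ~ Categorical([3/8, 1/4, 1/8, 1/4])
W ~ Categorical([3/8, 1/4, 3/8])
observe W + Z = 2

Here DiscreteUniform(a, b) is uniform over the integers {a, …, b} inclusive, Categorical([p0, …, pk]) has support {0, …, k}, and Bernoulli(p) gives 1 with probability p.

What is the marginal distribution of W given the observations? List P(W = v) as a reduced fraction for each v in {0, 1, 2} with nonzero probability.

Enumerate traces; 32 have nonzero weight after conditioning:
  (Z=0, Y=1, U=0, X=0, W=2) weight 27/1280
  (Z=0, Y=1, U=0, X=1, W=2) weight 9/640
  (Z=0, Y=1, U=0, X=2, W=2) weight 9/1280
  (Z=0, Y=1, U=0, X=3, W=2) weight 9/640
  (Z=0, Y=1, U=1, X=0, W=2) weight 9/640
  (Z=0, Y=1, U=1, X=1, W=2) weight 3/320
  (Z=0, Y=1, U=1, X=2, W=2) weight 3/640
  (Z=0, Y=1, U=1, X=3, W=2) weight 3/320
  (Z=1, Y=1, U=0, X=0, W=1) weight 9/896
  … 23 more
Group by W:
  weight(W=1) = 1/8
  weight(W=2) = 3/16
Total weight = 1/8 + 3/16 = 5/16
P(W=1 | obs) = 1/8 / 5/16 = 2/5
P(W=2 | obs) = 3/16 / 5/16 = 3/5

P(W=1) = 2/5, P(W=2) = 3/5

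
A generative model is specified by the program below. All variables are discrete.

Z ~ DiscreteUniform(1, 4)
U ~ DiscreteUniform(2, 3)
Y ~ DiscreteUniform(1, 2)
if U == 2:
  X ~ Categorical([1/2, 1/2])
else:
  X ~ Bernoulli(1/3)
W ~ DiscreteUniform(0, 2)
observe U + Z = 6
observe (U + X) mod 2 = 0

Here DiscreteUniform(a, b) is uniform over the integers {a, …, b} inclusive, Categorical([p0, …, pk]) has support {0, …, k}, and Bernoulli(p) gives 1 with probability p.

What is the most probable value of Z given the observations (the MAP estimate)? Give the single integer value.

argmax_v P(Z = v | obs) = 4

Enumerate traces; 12 have nonzero weight after conditioning:
  (Z=3, U=3, Y=1, X=1, W=0) weight 1/144
  (Z=3, U=3, Y=1, X=1, W=1) weight 1/144
  (Z=3, U=3, Y=1, X=1, W=2) weight 1/144
  (Z=3, U=3, Y=2, X=1, W=0) weight 1/144
  (Z=3, U=3, Y=2, X=1, W=1) weight 1/144
  (Z=3, U=3, Y=2, X=1, W=2) weight 1/144
  (Z=4, U=2, Y=1, X=0, W=0) weight 1/96
  (Z=4, U=2, Y=1, X=0, W=1) weight 1/96
  … 4 more
Group by Z:
  weight(Z=3) = 1/24
  weight(Z=4) = 1/16
Total weight = 1/24 + 1/16 = 5/48
P(Z=3 | obs) = 1/24 / 5/48 = 2/5
P(Z=4 | obs) = 1/16 / 5/48 = 3/5
argmax = 4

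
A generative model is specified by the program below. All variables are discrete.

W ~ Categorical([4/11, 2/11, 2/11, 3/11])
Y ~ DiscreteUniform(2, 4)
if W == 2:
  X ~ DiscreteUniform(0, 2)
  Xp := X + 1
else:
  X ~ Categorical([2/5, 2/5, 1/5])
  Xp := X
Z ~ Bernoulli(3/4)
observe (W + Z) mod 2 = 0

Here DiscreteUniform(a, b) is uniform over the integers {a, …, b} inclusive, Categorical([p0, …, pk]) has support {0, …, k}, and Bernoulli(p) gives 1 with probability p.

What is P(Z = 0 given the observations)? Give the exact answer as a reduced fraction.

Enumerate traces; 36 have nonzero weight after conditioning:
  (W=0, Y=2, X=0, Z=0) weight 2/165
  (W=0, Y=2, X=1, Z=0) weight 2/165
  (W=0, Y=2, X=2, Z=0) weight 1/165
  (W=0, Y=3, X=0, Z=0) weight 2/165
  (W=0, Y=3, X=1, Z=0) weight 2/165
  (W=0, Y=3, X=2, Z=0) weight 1/165
  (W=0, Y=4, X=0, Z=0) weight 2/165
  (W=0, Y=4, X=1, Z=0) weight 2/165
  (W=1, Y=2, X=0, Z=1) weight 1/55
  … 27 more
Group by Z:
  weight(Z=0) = 3/22
  weight(Z=1) = 15/44
Total weight = 3/22 + 15/44 = 21/44
P(Z=0 | obs) = 3/22 / 21/44 = 2/7
P(Z=1 | obs) = 15/44 / 21/44 = 5/7

P(Z = 0 | obs) = 2/7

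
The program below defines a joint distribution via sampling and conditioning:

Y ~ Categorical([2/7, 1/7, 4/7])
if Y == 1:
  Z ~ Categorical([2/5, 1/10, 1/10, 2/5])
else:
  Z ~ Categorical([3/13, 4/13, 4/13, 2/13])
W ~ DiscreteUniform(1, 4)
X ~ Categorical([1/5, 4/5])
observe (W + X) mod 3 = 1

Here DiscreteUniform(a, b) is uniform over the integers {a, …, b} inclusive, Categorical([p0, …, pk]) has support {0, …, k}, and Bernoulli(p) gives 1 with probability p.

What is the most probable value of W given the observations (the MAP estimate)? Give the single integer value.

argmax_v P(W = v | obs) = 3

Enumerate traces; 36 have nonzero weight after conditioning:
  (Y=0, Z=0, W=1, X=0) weight 3/910
  (Y=0, Z=0, W=3, X=1) weight 6/455
  (Y=0, Z=0, W=4, X=0) weight 3/910
  (Y=0, Z=1, W=1, X=0) weight 2/455
  (Y=0, Z=1, W=3, X=1) weight 8/455
  (Y=0, Z=1, W=4, X=0) weight 2/455
  (Y=0, Z=2, W=1, X=0) weight 2/455
  (Y=0, Z=2, W=3, X=1) weight 8/455
  … 28 more
Group by W:
  weight(W=1) = 1/20
  weight(W=3) = 1/5
  weight(W=4) = 1/20
Total weight = 1/20 + 1/5 + 1/20 = 3/10
P(W=1 | obs) = 1/20 / 3/10 = 1/6
P(W=3 | obs) = 1/5 / 3/10 = 2/3
P(W=4 | obs) = 1/20 / 3/10 = 1/6
argmax = 3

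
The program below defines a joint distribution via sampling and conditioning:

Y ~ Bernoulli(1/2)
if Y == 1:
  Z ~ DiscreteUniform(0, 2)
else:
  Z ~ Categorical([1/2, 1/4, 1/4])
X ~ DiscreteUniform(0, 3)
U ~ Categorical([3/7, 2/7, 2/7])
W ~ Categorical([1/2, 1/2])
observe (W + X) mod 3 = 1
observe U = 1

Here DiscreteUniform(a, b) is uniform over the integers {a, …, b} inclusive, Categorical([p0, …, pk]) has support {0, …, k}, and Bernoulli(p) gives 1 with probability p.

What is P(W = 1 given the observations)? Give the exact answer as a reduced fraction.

Enumerate traces; 18 have nonzero weight after conditioning:
  (Y=0, Z=0, X=0, U=1, W=1) weight 1/112
  (Y=0, Z=0, X=1, U=1, W=0) weight 1/112
  (Y=0, Z=0, X=3, U=1, W=1) weight 1/112
  (Y=0, Z=1, X=0, U=1, W=1) weight 1/224
  (Y=0, Z=1, X=1, U=1, W=0) weight 1/224
  (Y=0, Z=1, X=3, U=1, W=1) weight 1/224
  (Y=0, Z=2, X=0, U=1, W=1) weight 1/224
  (Y=0, Z=2, X=1, U=1, W=0) weight 1/224
  … 10 more
Group by W:
  weight(W=0) = 1/28
  weight(W=1) = 1/14
Total weight = 1/28 + 1/14 = 3/28
P(W=0 | obs) = 1/28 / 3/28 = 1/3
P(W=1 | obs) = 1/14 / 3/28 = 2/3

P(W = 1 | obs) = 2/3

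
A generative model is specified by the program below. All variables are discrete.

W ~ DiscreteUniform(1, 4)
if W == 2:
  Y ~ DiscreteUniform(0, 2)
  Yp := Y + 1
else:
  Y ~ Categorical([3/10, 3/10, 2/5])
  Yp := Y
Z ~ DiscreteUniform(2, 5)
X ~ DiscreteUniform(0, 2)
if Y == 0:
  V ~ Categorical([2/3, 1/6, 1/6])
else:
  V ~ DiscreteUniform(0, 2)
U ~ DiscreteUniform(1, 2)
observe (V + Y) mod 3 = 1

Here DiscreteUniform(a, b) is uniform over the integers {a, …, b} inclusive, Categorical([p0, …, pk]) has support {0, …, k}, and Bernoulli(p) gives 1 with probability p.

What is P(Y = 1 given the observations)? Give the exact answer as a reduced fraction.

P(Y = 1 | obs) = 74/203

Enumerate traces; 288 have nonzero weight after conditioning:
  (W=1, Y=0, Z=2, X=0, V=1, U=1) weight 1/1920
  (W=1, Y=0, Z=2, X=0, V=1, U=2) weight 1/1920
  (W=1, Y=0, Z=2, X=1, V=1, U=1) weight 1/1920
  (W=1, Y=0, Z=2, X=1, V=1, U=2) weight 1/1920
  (W=1, Y=0, Z=2, X=2, V=1, U=1) weight 1/1920
  (W=1, Y=0, Z=2, X=2, V=1, U=2) weight 1/1920
  (W=1, Y=0, Z=3, X=0, V=1, U=1) weight 1/1920
  (W=1, Y=0, Z=3, X=0, V=1, U=2) weight 1/1920
  (W=1, Y=1, Z=2, X=0, V=0, U=1) weight 1/960
  (W=1, Y=2, Z=2, X=0, V=2, U=1) weight 1/720
  … 278 more
Group by Y:
  weight(Y=0) = 37/720
  weight(Y=1) = 37/360
  weight(Y=2) = 23/180
Total weight = 37/720 + 37/360 + 23/180 = 203/720
P(Y=0 | obs) = 37/720 / 203/720 = 37/203
P(Y=1 | obs) = 37/360 / 203/720 = 74/203
P(Y=2 | obs) = 23/180 / 203/720 = 92/203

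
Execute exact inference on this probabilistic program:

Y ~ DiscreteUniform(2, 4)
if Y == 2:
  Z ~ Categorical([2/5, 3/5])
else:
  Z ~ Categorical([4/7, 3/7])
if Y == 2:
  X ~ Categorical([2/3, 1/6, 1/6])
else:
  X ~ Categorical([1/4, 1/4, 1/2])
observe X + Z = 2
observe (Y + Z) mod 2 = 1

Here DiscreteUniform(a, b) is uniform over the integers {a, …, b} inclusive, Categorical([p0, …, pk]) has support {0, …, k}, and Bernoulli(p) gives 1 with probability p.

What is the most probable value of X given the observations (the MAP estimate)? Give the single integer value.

argmax_v P(X = v | obs) = 2

Enumerate traces; 3 have nonzero weight after conditioning:
  (Y=2, Z=1, X=1) weight 1/30
  (Y=3, Z=0, X=2) weight 2/21
  (Y=4, Z=1, X=1) weight 1/28
Group by X:
  weight(X=1) = 29/420
  weight(X=2) = 2/21
Total weight = 29/420 + 2/21 = 23/140
P(X=1 | obs) = 29/420 / 23/140 = 29/69
P(X=2 | obs) = 2/21 / 23/140 = 40/69
argmax = 2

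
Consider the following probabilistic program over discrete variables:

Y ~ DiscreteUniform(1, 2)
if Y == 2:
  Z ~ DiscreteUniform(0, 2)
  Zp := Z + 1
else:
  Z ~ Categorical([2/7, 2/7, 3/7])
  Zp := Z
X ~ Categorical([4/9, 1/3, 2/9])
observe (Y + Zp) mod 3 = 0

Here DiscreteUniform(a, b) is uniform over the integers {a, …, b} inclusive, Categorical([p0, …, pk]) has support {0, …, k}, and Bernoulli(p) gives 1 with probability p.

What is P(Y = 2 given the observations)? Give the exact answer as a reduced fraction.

P(Y = 2 | obs) = 7/16

Enumerate traces; 6 have nonzero weight after conditioning:
  (Y=1, Z=2, X=0) weight 2/21
  (Y=1, Z=2, X=1) weight 1/14
  (Y=1, Z=2, X=2) weight 1/21
  (Y=2, Z=0, X=0) weight 2/27
  (Y=2, Z=0, X=1) weight 1/18
  (Y=2, Z=0, X=2) weight 1/27
Group by Y:
  weight(Y=1) = 3/14
  weight(Y=2) = 1/6
Total weight = 3/14 + 1/6 = 8/21
P(Y=1 | obs) = 3/14 / 8/21 = 9/16
P(Y=2 | obs) = 1/6 / 8/21 = 7/16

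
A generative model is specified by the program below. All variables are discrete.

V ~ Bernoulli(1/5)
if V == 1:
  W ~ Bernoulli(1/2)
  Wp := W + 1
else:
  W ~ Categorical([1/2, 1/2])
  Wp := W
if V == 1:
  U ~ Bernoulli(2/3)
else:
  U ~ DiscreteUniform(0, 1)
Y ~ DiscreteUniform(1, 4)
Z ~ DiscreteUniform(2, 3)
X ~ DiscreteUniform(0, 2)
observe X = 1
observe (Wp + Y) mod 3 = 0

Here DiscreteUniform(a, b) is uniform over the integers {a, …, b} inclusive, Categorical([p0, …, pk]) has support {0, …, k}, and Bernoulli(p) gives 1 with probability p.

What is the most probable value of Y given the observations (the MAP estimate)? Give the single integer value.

argmax_v P(Y = v | obs) = 2

Enumerate traces; 20 have nonzero weight after conditioning:
  (V=0, W=0, U=0, Y=3, Z=2, X=1) weight 1/120
  (V=0, W=0, U=0, Y=3, Z=3, X=1) weight 1/120
  (V=0, W=0, U=1, Y=3, Z=2, X=1) weight 1/120
  (V=0, W=0, U=1, Y=3, Z=3, X=1) weight 1/120
  (V=0, W=1, U=0, Y=2, Z=2, X=1) weight 1/120
  (V=0, W=1, U=0, Y=2, Z=3, X=1) weight 1/120
  (V=0, W=1, U=1, Y=2, Z=2, X=1) weight 1/120
  (V=0, W=1, U=1, Y=2, Z=3, X=1) weight 1/120
  (V=1, W=1, U=0, Y=1, Z=2, X=1) weight 1/720
  (V=1, W=1, U=0, Y=4, Z=2, X=1) weight 1/720
  … 10 more
Group by Y:
  weight(Y=1) = 1/120
  weight(Y=2) = 1/24
  weight(Y=3) = 1/30
  weight(Y=4) = 1/120
Total weight = 1/120 + 1/24 + 1/30 + 1/120 = 11/120
P(Y=1 | obs) = 1/120 / 11/120 = 1/11
P(Y=2 | obs) = 1/24 / 11/120 = 5/11
P(Y=3 | obs) = 1/30 / 11/120 = 4/11
P(Y=4 | obs) = 1/120 / 11/120 = 1/11
argmax = 2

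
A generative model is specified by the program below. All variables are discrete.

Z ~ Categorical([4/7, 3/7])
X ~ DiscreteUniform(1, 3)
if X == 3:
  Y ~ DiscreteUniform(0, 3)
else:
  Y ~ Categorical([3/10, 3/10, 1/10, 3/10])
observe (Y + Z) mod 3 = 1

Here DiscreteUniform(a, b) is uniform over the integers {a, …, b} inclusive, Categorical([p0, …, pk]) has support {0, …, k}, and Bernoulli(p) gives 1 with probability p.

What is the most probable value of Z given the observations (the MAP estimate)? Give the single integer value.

argmax_v P(Z = v | obs) = 1

Enumerate traces; 9 have nonzero weight after conditioning:
  (Z=0, X=1, Y=1) weight 2/35
  (Z=0, X=2, Y=1) weight 2/35
  (Z=0, X=3, Y=1) weight 1/21
  (Z=1, X=1, Y=0) weight 3/70
  (Z=1, X=1, Y=3) weight 3/70
  (Z=1, X=2, Y=0) weight 3/70
  (Z=1, X=2, Y=3) weight 3/70
  (Z=1, X=3, Y=0) weight 1/28
  … 1 more
Group by Z:
  weight(Z=0) = 17/105
  weight(Z=1) = 17/70
Total weight = 17/105 + 17/70 = 17/42
P(Z=0 | obs) = 17/105 / 17/42 = 2/5
P(Z=1 | obs) = 17/70 / 17/42 = 3/5
argmax = 1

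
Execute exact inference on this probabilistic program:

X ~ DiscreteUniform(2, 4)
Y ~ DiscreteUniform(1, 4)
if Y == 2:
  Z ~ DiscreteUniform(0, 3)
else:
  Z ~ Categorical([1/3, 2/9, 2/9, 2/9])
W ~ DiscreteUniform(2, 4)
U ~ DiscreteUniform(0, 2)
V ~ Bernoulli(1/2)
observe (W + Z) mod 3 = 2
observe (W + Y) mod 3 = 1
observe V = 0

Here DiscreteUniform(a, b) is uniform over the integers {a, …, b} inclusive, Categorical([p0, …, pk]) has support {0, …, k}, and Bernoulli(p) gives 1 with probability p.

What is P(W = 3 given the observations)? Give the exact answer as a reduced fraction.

Enumerate traces; 45 have nonzero weight after conditioning:
  (X=2, Y=1, Z=2, W=3, U=0, V=0) weight 1/972
  (X=2, Y=1, Z=2, W=3, U=1, V=0) weight 1/972
  (X=2, Y=1, Z=2, W=3, U=2, V=0) weight 1/972
  (X=2, Y=2, Z=0, W=2, U=0, V=0) weight 1/864
  (X=2, Y=2, Z=0, W=2, U=1, V=0) weight 1/864
  (X=2, Y=2, Z=0, W=2, U=2, V=0) weight 1/864
  (X=2, Y=2, Z=3, W=2, U=0, V=0) weight 1/864
  (X=2, Y=2, Z=3, W=2, U=1, V=0) weight 1/864
  (X=2, Y=3, Z=1, W=4, U=0, V=0) weight 1/972
  … 36 more
Group by W:
  weight(W=2) = 1/48
  weight(W=3) = 1/54
  weight(W=4) = 1/108
Total weight = 1/48 + 1/54 + 1/108 = 7/144
P(W=2 | obs) = 1/48 / 7/144 = 3/7
P(W=3 | obs) = 1/54 / 7/144 = 8/21
P(W=4 | obs) = 1/108 / 7/144 = 4/21

P(W = 3 | obs) = 8/21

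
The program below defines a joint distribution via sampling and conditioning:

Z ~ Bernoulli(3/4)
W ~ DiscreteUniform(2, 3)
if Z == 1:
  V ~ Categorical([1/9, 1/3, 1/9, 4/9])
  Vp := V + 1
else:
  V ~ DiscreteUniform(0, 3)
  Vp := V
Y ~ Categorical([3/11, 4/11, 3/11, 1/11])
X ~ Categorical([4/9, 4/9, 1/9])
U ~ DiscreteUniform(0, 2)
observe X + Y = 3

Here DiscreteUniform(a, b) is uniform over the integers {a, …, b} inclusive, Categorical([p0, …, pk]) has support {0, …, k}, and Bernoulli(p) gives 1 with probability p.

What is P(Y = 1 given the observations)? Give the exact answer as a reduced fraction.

Enumerate traces; 144 have nonzero weight after conditioning:
  (Z=0, W=2, V=0, Y=1, X=2, U=0) weight 1/2376
  (Z=0, W=2, V=0, Y=1, X=2, U=1) weight 1/2376
  (Z=0, W=2, V=0, Y=1, X=2, U=2) weight 1/2376
  (Z=0, W=2, V=0, Y=2, X=1, U=0) weight 1/792
  (Z=0, W=2, V=0, Y=2, X=1, U=1) weight 1/792
  (Z=0, W=2, V=0, Y=2, X=1, U=2) weight 1/792
  (Z=0, W=2, V=0, Y=3, X=0, U=0) weight 1/2376
  (Z=0, W=2, V=0, Y=3, X=0, U=1) weight 1/2376
  … 136 more
Group by Y:
  weight(Y=1) = 4/99
  weight(Y=2) = 4/33
  weight(Y=3) = 4/99
Total weight = 4/99 + 4/33 + 4/99 = 20/99
P(Y=1 | obs) = 4/99 / 20/99 = 1/5
P(Y=2 | obs) = 4/33 / 20/99 = 3/5
P(Y=3 | obs) = 4/99 / 20/99 = 1/5

P(Y = 1 | obs) = 1/5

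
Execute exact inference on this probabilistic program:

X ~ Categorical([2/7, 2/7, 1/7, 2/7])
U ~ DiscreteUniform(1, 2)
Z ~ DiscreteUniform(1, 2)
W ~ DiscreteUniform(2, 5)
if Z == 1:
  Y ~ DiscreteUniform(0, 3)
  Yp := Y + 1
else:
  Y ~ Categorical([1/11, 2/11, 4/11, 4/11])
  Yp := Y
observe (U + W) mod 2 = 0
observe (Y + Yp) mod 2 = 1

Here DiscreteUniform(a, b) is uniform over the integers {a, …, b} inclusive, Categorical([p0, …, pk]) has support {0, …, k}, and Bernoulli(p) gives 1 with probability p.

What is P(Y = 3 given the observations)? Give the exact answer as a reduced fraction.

Enumerate traces; 64 have nonzero weight after conditioning:
  (X=0, U=1, Z=1, W=3, Y=0) weight 1/224
  (X=0, U=1, Z=1, W=3, Y=1) weight 1/224
  (X=0, U=1, Z=1, W=3, Y=2) weight 1/224
  (X=0, U=1, Z=1, W=3, Y=3) weight 1/224
  (X=0, U=1, Z=1, W=5, Y=0) weight 1/224
  (X=0, U=1, Z=1, W=5, Y=1) weight 1/224
  (X=0, U=1, Z=1, W=5, Y=2) weight 1/224
  (X=0, U=1, Z=1, W=5, Y=3) weight 1/224
  … 56 more
Group by Y:
  weight(Y=0) = 1/16
  weight(Y=1) = 1/16
  weight(Y=2) = 1/16
  weight(Y=3) = 1/16
Total weight = 1/16 + 1/16 + 1/16 + 1/16 = 1/4
P(Y=0 | obs) = 1/16 / 1/4 = 1/4
P(Y=1 | obs) = 1/16 / 1/4 = 1/4
P(Y=2 | obs) = 1/16 / 1/4 = 1/4
P(Y=3 | obs) = 1/16 / 1/4 = 1/4

P(Y = 3 | obs) = 1/4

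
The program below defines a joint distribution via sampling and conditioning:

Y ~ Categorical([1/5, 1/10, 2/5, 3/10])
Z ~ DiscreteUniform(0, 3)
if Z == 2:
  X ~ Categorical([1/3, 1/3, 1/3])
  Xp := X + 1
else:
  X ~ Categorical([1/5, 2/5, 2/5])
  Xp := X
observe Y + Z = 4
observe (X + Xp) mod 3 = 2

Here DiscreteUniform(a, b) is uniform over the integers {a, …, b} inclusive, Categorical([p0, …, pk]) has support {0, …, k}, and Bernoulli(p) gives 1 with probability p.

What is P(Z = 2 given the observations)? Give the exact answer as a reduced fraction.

P(Z = 2 | obs) = 5/11

Enumerate traces; 3 have nonzero weight after conditioning:
  (Y=1, Z=3, X=1) weight 1/100
  (Y=2, Z=2, X=2) weight 1/30
  (Y=3, Z=1, X=1) weight 3/100
Group by Z:
  weight(Z=1) = 3/100
  weight(Z=2) = 1/30
  weight(Z=3) = 1/100
Total weight = 3/100 + 1/30 + 1/100 = 11/150
P(Z=1 | obs) = 3/100 / 11/150 = 9/22
P(Z=2 | obs) = 1/30 / 11/150 = 5/11
P(Z=3 | obs) = 1/100 / 11/150 = 3/22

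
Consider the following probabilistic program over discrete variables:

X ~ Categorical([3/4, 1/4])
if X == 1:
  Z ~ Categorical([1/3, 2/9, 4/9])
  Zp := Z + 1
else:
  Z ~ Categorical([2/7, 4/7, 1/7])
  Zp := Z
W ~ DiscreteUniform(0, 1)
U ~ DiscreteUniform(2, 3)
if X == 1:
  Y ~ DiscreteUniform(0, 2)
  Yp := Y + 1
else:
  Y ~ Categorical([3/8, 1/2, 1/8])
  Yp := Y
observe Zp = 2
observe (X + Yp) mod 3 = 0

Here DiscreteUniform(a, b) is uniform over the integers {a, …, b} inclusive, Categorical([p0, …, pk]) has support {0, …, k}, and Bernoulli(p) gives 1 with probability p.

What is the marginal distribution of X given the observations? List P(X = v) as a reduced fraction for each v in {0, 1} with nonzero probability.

Enumerate traces; 8 have nonzero weight after conditioning:
  (X=0, Z=2, W=0, U=2, Y=0) weight 9/896
  (X=0, Z=2, W=0, U=3, Y=0) weight 9/896
  (X=0, Z=2, W=1, U=2, Y=0) weight 9/896
  (X=0, Z=2, W=1, U=3, Y=0) weight 9/896
  (X=1, Z=1, W=0, U=2, Y=1) weight 1/216
  (X=1, Z=1, W=0, U=3, Y=1) weight 1/216
  (X=1, Z=1, W=1, U=2, Y=1) weight 1/216
  (X=1, Z=1, W=1, U=3, Y=1) weight 1/216
Group by X:
  weight(X=0) = 9/224
  weight(X=1) = 1/54
Total weight = 9/224 + 1/54 = 355/6048
P(X=0 | obs) = 9/224 / 355/6048 = 243/355
P(X=1 | obs) = 1/54 / 355/6048 = 112/355

P(X=0) = 243/355, P(X=1) = 112/355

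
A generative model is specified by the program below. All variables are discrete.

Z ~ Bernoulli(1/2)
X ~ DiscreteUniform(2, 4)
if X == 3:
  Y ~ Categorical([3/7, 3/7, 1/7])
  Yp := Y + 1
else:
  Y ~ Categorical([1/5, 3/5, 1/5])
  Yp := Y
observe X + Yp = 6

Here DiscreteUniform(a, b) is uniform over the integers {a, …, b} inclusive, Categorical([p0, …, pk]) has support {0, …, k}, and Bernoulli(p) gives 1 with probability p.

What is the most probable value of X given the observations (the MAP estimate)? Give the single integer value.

argmax_v P(X = v | obs) = 4

Enumerate traces; 4 have nonzero weight after conditioning:
  (Z=0, X=3, Y=2) weight 1/42
  (Z=0, X=4, Y=2) weight 1/30
  (Z=1, X=3, Y=2) weight 1/42
  (Z=1, X=4, Y=2) weight 1/30
Group by X:
  weight(X=3) = 1/21
  weight(X=4) = 1/15
Total weight = 1/21 + 1/15 = 4/35
P(X=3 | obs) = 1/21 / 4/35 = 5/12
P(X=4 | obs) = 1/15 / 4/35 = 7/12
argmax = 4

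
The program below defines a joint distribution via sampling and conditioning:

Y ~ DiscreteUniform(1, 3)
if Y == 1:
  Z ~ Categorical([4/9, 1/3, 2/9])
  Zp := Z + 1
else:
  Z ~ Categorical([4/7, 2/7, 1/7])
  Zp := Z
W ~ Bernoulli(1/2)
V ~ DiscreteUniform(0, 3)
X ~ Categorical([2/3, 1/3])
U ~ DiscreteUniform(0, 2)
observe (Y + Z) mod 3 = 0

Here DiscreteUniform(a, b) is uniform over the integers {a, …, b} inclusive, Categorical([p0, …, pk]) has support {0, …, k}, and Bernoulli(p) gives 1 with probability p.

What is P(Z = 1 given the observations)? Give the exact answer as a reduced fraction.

Enumerate traces; 144 have nonzero weight after conditioning:
  (Y=1, Z=2, W=0, V=0, X=0, U=0) weight 1/486
  (Y=1, Z=2, W=0, V=0, X=0, U=1) weight 1/486
  (Y=1, Z=2, W=0, V=0, X=0, U=2) weight 1/486
  (Y=1, Z=2, W=0, V=0, X=1, U=0) weight 1/972
  (Y=1, Z=2, W=0, V=0, X=1, U=1) weight 1/972
  (Y=1, Z=2, W=0, V=0, X=1, U=2) weight 1/972
  (Y=1, Z=2, W=0, V=1, X=0, U=0) weight 1/486
  (Y=1, Z=2, W=0, V=1, X=0, U=1) weight 1/486
  (Y=2, Z=1, W=0, V=0, X=0, U=0) weight 1/378
  (Y=3, Z=0, W=0, V=0, X=0, U=0) weight 1/189
  … 134 more
Group by Z:
  weight(Z=0) = 4/21
  weight(Z=1) = 2/21
  weight(Z=2) = 2/27
Total weight = 4/21 + 2/21 + 2/27 = 68/189
P(Z=0 | obs) = 4/21 / 68/189 = 9/17
P(Z=1 | obs) = 2/21 / 68/189 = 9/34
P(Z=2 | obs) = 2/27 / 68/189 = 7/34

P(Z = 1 | obs) = 9/34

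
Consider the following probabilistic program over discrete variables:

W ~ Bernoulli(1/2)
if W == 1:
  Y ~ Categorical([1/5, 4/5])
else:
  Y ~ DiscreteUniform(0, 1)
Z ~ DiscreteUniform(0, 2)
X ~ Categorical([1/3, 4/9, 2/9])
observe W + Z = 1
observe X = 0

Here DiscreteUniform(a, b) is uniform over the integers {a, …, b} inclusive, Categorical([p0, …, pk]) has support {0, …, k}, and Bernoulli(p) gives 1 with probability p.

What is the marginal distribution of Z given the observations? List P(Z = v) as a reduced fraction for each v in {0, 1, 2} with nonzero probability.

Enumerate traces; 4 have nonzero weight after conditioning:
  (W=0, Y=0, Z=1, X=0) weight 1/36
  (W=0, Y=1, Z=1, X=0) weight 1/36
  (W=1, Y=0, Z=0, X=0) weight 1/90
  (W=1, Y=1, Z=0, X=0) weight 2/45
Group by Z:
  weight(Z=0) = 1/18
  weight(Z=1) = 1/18
Total weight = 1/18 + 1/18 = 1/9
P(Z=0 | obs) = 1/18 / 1/9 = 1/2
P(Z=1 | obs) = 1/18 / 1/9 = 1/2

P(Z=0) = 1/2, P(Z=1) = 1/2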